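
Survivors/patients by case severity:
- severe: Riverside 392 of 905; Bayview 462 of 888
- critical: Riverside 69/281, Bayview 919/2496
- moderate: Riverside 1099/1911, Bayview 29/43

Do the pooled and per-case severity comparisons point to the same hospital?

Severe: Riverside 392/905 = 43.3%, Bayview 462/888 = 52.0% → Bayview
Critical: Riverside 69/281 = 24.6%, Bayview 919/2496 = 36.8% → Bayview
Moderate: Riverside 1099/1911 = 57.5%, Bayview 29/43 = 67.4% → Bayview
Overall: Riverside 1560/3097 = 50.4%, Bayview 1410/3427 = 41.1% → Riverside
Bayview wins each case group but Riverside wins overall — the comparison reverses. Bayview's patients skew toward critical, which has a lower base rate.

No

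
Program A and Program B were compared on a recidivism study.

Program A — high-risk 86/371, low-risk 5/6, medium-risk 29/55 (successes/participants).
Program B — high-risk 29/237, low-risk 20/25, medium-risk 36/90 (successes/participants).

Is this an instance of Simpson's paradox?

High-risk: Program A 86/371 = 23.2%, Program B 29/237 = 12.2% → Program A
Low-risk: Program A 5/6 = 83.3%, Program B 20/25 = 80.0% → Program A
Medium-risk: Program A 29/55 = 52.7%, Program B 36/90 = 40.0% → Program A
Overall: Program A 120/432 = 27.8%, Program B 85/352 = 24.1% → Program A
Program A wins overall and in every risk group — no reversal.

No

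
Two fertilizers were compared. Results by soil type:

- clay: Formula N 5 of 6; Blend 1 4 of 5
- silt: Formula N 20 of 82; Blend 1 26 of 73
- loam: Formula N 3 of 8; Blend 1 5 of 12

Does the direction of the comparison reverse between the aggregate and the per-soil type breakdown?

Clay: Formula N 5/6 = 83.3%, Blend 1 4/5 = 80.0% → Formula N
Silt: Formula N 20/82 = 24.4%, Blend 1 26/73 = 35.6% → Blend 1
Loam: Formula N 3/8 = 37.5%, Blend 1 5/12 = 41.7% → Blend 1
Overall: Formula N 28/96 = 29.2%, Blend 1 35/90 = 38.9% → Blend 1
Neither sweeps: Formula N wins 1 of 3 groups, Blend 1 wins 2. Blend 1 wins overall but not every group — no Simpson reversal.

No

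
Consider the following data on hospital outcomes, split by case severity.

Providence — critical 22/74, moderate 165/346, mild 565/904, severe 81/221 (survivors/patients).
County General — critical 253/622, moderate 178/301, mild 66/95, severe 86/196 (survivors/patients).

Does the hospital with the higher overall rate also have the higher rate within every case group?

Critical: Providence 22/74 = 29.7%, County General 253/622 = 40.7% → County General
Moderate: Providence 165/346 = 47.7%, County General 178/301 = 59.1% → County General
Mild: Providence 565/904 = 62.5%, County General 66/95 = 69.5% → County General
Severe: Providence 81/221 = 36.7%, County General 86/196 = 43.9% → County General
Overall: Providence 833/1545 = 53.9%, County General 583/1214 = 48.0% → Providence
County General wins each case group but Providence wins overall — the comparison reverses. County General's patients skew toward critical, which has a lower base rate.

No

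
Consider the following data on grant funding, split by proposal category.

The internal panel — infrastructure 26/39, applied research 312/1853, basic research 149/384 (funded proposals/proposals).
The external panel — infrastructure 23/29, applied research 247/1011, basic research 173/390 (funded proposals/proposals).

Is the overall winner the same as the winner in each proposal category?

Infrastructure: the internal panel 26/39 = 66.7%, the external panel 23/29 = 79.3% → the external panel
Applied research: the internal panel 312/1853 = 16.8%, the external panel 247/1011 = 24.4% → the external panel
Basic research: the internal panel 149/384 = 38.8%, the external panel 173/390 = 44.4% → the external panel
Overall: the internal panel 487/2276 = 21.4%, the external panel 443/1430 = 31.0% → the external panel
The external panel wins overall and in every proposal group — no reversal.

Yes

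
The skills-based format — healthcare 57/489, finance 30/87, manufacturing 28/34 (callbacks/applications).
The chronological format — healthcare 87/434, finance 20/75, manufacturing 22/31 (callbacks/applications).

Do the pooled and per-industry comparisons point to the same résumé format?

No

Healthcare: the skills-based format 57/489 = 11.7%, the chronological format 87/434 = 20.0% → the chronological format
Finance: the skills-based format 30/87 = 34.5%, the chronological format 20/75 = 26.7% → the skills-based format
Manufacturing: the skills-based format 28/34 = 82.4%, the chronological format 22/31 = 71.0% → the skills-based format
Overall: the skills-based format 115/610 = 18.9%, the chronological format 129/540 = 23.9% → the chronological format
Neither sweeps: the skills-based format wins 2 of 3 groups, the chronological format wins 1. The chronological format wins overall but not every group — no Simpson reversal.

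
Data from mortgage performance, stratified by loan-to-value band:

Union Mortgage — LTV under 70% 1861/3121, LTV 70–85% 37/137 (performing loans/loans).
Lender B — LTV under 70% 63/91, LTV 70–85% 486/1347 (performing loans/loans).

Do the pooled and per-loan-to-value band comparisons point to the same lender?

LTV under 70%: Union Mortgage 1861/3121 = 59.6%, Lender B 63/91 = 69.2% → Lender B
LTV 70–85%: Union Mortgage 37/137 = 27.0%, Lender B 486/1347 = 36.1% → Lender B
Overall: Union Mortgage 1898/3258 = 58.3%, Lender B 549/1438 = 38.2% → Union Mortgage
Lender B wins each loan-to-value group but Union Mortgage wins overall — the comparison reverses. Lender B's loans skew toward LTV 70–85%, which has a lower base rate.

No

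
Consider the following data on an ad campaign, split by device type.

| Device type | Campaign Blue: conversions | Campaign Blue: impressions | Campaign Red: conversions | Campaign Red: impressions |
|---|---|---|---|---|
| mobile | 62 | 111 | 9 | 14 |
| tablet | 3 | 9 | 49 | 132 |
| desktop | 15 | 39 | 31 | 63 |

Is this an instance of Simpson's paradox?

Yes

Mobile: Campaign Blue 62/111 = 55.9%, Campaign Red 9/14 = 64.3% → Campaign Red
Tablet: Campaign Blue 3/9 = 33.3%, Campaign Red 49/132 = 37.1% → Campaign Red
Desktop: Campaign Blue 15/39 = 38.5%, Campaign Red 31/63 = 49.2% → Campaign Red
Overall: Campaign Blue 80/159 = 50.3%, Campaign Red 89/209 = 42.6% → Campaign Blue
Campaign Red wins each device group but Campaign Blue wins overall — the comparison reverses. Campaign Red's impressions skew toward tablet, which has a lower base rate.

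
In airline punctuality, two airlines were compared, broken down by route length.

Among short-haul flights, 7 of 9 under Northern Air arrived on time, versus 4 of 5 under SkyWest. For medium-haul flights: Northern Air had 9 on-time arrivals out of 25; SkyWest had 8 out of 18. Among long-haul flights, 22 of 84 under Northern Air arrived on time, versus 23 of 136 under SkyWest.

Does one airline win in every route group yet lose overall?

No

Short-haul: Northern Air 7/9 = 77.8%, SkyWest 4/5 = 80.0% → SkyWest
Medium-haul: Northern Air 9/25 = 36.0%, SkyWest 8/18 = 44.4% → SkyWest
Long-haul: Northern Air 22/84 = 26.2%, SkyWest 23/136 = 16.9% → Northern Air
Overall: Northern Air 38/118 = 32.2%, SkyWest 35/159 = 22.0% → Northern Air
Neither sweeps: Northern Air wins 1 of 3 groups, SkyWest wins 2. Northern Air wins overall but not every group — no Simpson reversal.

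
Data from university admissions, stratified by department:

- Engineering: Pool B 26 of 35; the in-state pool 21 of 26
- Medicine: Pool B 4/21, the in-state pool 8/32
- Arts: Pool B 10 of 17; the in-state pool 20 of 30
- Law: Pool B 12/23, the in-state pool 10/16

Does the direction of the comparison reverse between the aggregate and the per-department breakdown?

Engineering: Pool B 26/35 = 74.3%, the in-state pool 21/26 = 80.8% → the in-state pool
Medicine: Pool B 4/21 = 19.0%, the in-state pool 8/32 = 25.0% → the in-state pool
Arts: Pool B 10/17 = 58.8%, the in-state pool 20/30 = 66.7% → the in-state pool
Law: Pool B 12/23 = 52.2%, the in-state pool 10/16 = 62.5% → the in-state pool
Overall: Pool B 52/96 = 54.2%, the in-state pool 59/104 = 56.7% → the in-state pool
The in-state pool wins overall and in every department group — no reversal.

No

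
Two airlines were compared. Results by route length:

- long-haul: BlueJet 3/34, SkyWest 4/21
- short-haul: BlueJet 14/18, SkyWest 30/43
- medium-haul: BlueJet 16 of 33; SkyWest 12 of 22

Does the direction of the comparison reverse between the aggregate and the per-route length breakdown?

No

Long-haul: BlueJet 3/34 = 8.8%, SkyWest 4/21 = 19.0% → SkyWest
Short-haul: BlueJet 14/18 = 77.8%, SkyWest 30/43 = 69.8% → BlueJet
Medium-haul: BlueJet 16/33 = 48.5%, SkyWest 12/22 = 54.5% → SkyWest
Overall: BlueJet 33/85 = 38.8%, SkyWest 46/86 = 53.5% → SkyWest
Neither sweeps: BlueJet wins 1 of 3 groups, SkyWest wins 2. SkyWest wins overall but not every group — no Simpson reversal.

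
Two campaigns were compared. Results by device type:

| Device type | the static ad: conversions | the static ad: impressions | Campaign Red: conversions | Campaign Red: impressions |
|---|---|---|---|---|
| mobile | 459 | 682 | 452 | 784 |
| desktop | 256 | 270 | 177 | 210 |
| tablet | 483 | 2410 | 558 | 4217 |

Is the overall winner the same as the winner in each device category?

Mobile: the static ad 459/682 = 67.3%, Campaign Red 452/784 = 57.7% → the static ad
Desktop: the static ad 256/270 = 94.8%, Campaign Red 177/210 = 84.3% → the static ad
Tablet: the static ad 483/2410 = 20.0%, Campaign Red 558/4217 = 13.2% → the static ad
Overall: the static ad 1198/3362 = 35.6%, Campaign Red 1187/5211 = 22.8% → the static ad
The static ad wins overall and in every device group — no reversal.

Yes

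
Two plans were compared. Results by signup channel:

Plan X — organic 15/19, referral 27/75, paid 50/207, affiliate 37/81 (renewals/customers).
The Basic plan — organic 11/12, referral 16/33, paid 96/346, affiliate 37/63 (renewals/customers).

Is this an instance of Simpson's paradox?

No

Organic: Plan X 15/19 = 78.9%, the Basic plan 11/12 = 91.7% → the Basic plan
Referral: Plan X 27/75 = 36.0%, the Basic plan 16/33 = 48.5% → the Basic plan
Paid: Plan X 50/207 = 24.2%, the Basic plan 96/346 = 27.7% → the Basic plan
Affiliate: Plan X 37/81 = 45.7%, the Basic plan 37/63 = 58.7% → the Basic plan
Overall: Plan X 129/382 = 33.8%, the Basic plan 160/454 = 35.2% → the Basic plan
The Basic plan wins overall and in every signup group — no reversal.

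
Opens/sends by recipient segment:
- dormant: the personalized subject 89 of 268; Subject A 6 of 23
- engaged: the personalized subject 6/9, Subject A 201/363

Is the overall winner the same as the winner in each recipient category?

No

Dormant: the personalized subject 89/268 = 33.2%, Subject A 6/23 = 26.1% → the personalized subject
Engaged: the personalized subject 6/9 = 66.7%, Subject A 201/363 = 55.4% → the personalized subject
Overall: the personalized subject 95/277 = 34.3%, Subject A 207/386 = 53.6% → Subject A
The personalized subject wins each recipient group but Subject A wins overall — the comparison reverses. The personalized subject's sends skew toward dormant, which has a lower base rate.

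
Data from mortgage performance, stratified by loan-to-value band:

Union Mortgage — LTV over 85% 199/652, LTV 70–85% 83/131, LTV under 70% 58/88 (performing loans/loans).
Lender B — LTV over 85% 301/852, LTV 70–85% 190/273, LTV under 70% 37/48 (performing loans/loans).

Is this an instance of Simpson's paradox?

No

LTV over 85%: Union Mortgage 199/652 = 30.5%, Lender B 301/852 = 35.3% → Lender B
LTV 70–85%: Union Mortgage 83/131 = 63.4%, Lender B 190/273 = 69.6% → Lender B
LTV under 70%: Union Mortgage 58/88 = 65.9%, Lender B 37/48 = 77.1% → Lender B
Overall: Union Mortgage 340/871 = 39.0%, Lender B 528/1173 = 45.0% → Lender B
Lender B wins overall and in every loan-to-value group — no reversal.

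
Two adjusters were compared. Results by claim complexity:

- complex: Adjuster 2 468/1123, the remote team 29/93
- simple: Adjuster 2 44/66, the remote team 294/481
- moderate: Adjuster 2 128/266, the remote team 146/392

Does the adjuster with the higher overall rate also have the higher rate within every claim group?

Complex: Adjuster 2 468/1123 = 41.7%, the remote team 29/93 = 31.2% → Adjuster 2
Simple: Adjuster 2 44/66 = 66.7%, the remote team 294/481 = 61.1% → Adjuster 2
Moderate: Adjuster 2 128/266 = 48.1%, the remote team 146/392 = 37.2% → Adjuster 2
Overall: Adjuster 2 640/1455 = 44.0%, the remote team 469/966 = 48.6% → the remote team
Adjuster 2 wins each claim group but the remote team wins overall — the comparison reverses. Adjuster 2's claims skew toward complex, which has a lower base rate.

No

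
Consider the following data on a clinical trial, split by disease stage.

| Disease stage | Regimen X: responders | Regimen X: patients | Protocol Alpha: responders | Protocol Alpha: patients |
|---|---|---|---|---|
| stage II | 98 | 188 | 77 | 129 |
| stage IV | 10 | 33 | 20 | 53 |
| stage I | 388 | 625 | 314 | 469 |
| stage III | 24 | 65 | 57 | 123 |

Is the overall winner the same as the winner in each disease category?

Stage II: Regimen X 98/188 = 52.1%, Protocol Alpha 77/129 = 59.7% → Protocol Alpha
Stage IV: Regimen X 10/33 = 30.3%, Protocol Alpha 20/53 = 37.7% → Protocol Alpha
Stage I: Regimen X 388/625 = 62.1%, Protocol Alpha 314/469 = 67.0% → Protocol Alpha
Stage III: Regimen X 24/65 = 36.9%, Protocol Alpha 57/123 = 46.3% → Protocol Alpha
Overall: Regimen X 520/911 = 57.1%, Protocol Alpha 468/774 = 60.5% → Protocol Alpha
Protocol Alpha wins overall and in every disease group — no reversal.

Yes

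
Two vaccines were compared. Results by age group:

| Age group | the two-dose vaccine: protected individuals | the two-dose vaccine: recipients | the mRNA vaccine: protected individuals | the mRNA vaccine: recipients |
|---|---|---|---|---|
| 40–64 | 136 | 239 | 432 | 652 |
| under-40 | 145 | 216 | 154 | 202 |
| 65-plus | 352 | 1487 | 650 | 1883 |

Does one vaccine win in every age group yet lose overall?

No

40–64: the two-dose vaccine 136/239 = 56.9%, the mRNA vaccine 432/652 = 66.3% → the mRNA vaccine
Under-40: the two-dose vaccine 145/216 = 67.1%, the mRNA vaccine 154/202 = 76.2% → the mRNA vaccine
65-plus: the two-dose vaccine 352/1487 = 23.7%, the mRNA vaccine 650/1883 = 34.5% → the mRNA vaccine
Overall: the two-dose vaccine 633/1942 = 32.6%, the mRNA vaccine 1236/2737 = 45.2% → the mRNA vaccine
The mRNA vaccine wins overall and in every age group — no reversal.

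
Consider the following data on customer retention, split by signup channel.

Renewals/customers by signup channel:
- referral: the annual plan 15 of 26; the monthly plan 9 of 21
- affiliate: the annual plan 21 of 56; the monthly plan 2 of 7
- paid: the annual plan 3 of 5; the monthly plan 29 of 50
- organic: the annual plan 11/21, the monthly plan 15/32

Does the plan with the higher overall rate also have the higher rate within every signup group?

Referral: the annual plan 15/26 = 57.7%, the monthly plan 9/21 = 42.9% → the annual plan
Affiliate: the annual plan 21/56 = 37.5%, the monthly plan 2/7 = 28.6% → the annual plan
Paid: the annual plan 3/5 = 60.0%, the monthly plan 29/50 = 58.0% → the annual plan
Organic: the annual plan 11/21 = 52.4%, the monthly plan 15/32 = 46.9% → the annual plan
Overall: the annual plan 50/108 = 46.3%, the monthly plan 55/110 = 50.0% → the monthly plan
The annual plan wins each signup group but the monthly plan wins overall — the comparison reverses. The annual plan's customers skew toward affiliate, which has a lower base rate.

No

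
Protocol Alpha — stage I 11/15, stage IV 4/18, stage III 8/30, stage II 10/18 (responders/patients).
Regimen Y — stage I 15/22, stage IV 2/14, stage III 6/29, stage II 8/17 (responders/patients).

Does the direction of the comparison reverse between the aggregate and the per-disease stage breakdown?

Stage I: Protocol Alpha 11/15 = 73.3%, Regimen Y 15/22 = 68.2% → Protocol Alpha
Stage IV: Protocol Alpha 4/18 = 22.2%, Regimen Y 2/14 = 14.3% → Protocol Alpha
Stage III: Protocol Alpha 8/30 = 26.7%, Regimen Y 6/29 = 20.7% → Protocol Alpha
Stage II: Protocol Alpha 10/18 = 55.6%, Regimen Y 8/17 = 47.1% → Protocol Alpha
Overall: Protocol Alpha 33/81 = 40.7%, Regimen Y 31/82 = 37.8% → Protocol Alpha
Protocol Alpha wins overall and in every disease group — no reversal.

No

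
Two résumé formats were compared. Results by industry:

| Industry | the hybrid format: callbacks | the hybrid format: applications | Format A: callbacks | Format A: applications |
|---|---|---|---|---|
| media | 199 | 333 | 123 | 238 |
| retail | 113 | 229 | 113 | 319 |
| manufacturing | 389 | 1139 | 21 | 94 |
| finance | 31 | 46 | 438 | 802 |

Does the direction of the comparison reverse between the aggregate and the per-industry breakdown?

Media: the hybrid format 199/333 = 59.8%, Format A 123/238 = 51.7% → the hybrid format
Retail: the hybrid format 113/229 = 49.3%, Format A 113/319 = 35.4% → the hybrid format
Manufacturing: the hybrid format 389/1139 = 34.2%, Format A 21/94 = 22.3% → the hybrid format
Finance: the hybrid format 31/46 = 67.4%, Format A 438/802 = 54.6% → the hybrid format
Overall: the hybrid format 732/1747 = 41.9%, Format A 695/1453 = 47.8% → Format A
The hybrid format wins each industry group but Format A wins overall — the comparison reverses. The hybrid format's applications skew toward manufacturing, which has a lower base rate.

Yes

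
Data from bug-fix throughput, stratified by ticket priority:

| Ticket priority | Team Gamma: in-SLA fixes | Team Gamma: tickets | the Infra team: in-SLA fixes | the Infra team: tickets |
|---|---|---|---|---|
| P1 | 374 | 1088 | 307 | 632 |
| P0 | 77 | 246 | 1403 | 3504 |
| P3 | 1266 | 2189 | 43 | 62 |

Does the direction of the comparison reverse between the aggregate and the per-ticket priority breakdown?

Yes

P1: Team Gamma 374/1088 = 34.4%, the Infra team 307/632 = 48.6% → the Infra team
P0: Team Gamma 77/246 = 31.3%, the Infra team 1403/3504 = 40.0% → the Infra team
P3: Team Gamma 1266/2189 = 57.8%, the Infra team 43/62 = 69.4% → the Infra team
Overall: Team Gamma 1717/3523 = 48.7%, the Infra team 1753/4198 = 41.8% → Team Gamma
The Infra team wins each ticket group but Team Gamma wins overall — the comparison reverses. The Infra team's tickets skew toward P0, which has a lower base rate.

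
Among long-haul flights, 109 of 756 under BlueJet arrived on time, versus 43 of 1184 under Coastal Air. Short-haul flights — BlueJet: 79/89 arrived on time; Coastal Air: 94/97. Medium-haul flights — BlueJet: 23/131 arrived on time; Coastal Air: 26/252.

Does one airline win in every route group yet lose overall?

Long-haul: BlueJet 109/756 = 14.4%, Coastal Air 43/1184 = 3.6% → BlueJet
Short-haul: BlueJet 79/89 = 88.8%, Coastal Air 94/97 = 96.9% → Coastal Air
Medium-haul: BlueJet 23/131 = 17.6%, Coastal Air 26/252 = 10.3% → BlueJet
Overall: BlueJet 211/976 = 21.6%, Coastal Air 163/1533 = 10.6% → BlueJet
Neither sweeps: BlueJet wins 2 of 3 groups, Coastal Air wins 1. BlueJet wins overall but not every group — no Simpson reversal.

No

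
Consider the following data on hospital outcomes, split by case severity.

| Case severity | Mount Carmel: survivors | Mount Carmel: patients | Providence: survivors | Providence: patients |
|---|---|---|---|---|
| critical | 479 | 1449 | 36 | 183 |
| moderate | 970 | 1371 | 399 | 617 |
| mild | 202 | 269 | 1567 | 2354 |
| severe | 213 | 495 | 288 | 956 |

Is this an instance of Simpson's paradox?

Yes

Critical: Mount Carmel 479/1449 = 33.1%, Providence 36/183 = 19.7% → Mount Carmel
Moderate: Mount Carmel 970/1371 = 70.8%, Providence 399/617 = 64.7% → Mount Carmel
Mild: Mount Carmel 202/269 = 75.1%, Providence 1567/2354 = 66.6% → Mount Carmel
Severe: Mount Carmel 213/495 = 43.0%, Providence 288/956 = 30.1% → Mount Carmel
Overall: Mount Carmel 1864/3584 = 52.0%, Providence 2290/4110 = 55.7% → Providence
Mount Carmel wins each case group but Providence wins overall — the comparison reverses. Mount Carmel's patients skew toward critical, which has a lower base rate.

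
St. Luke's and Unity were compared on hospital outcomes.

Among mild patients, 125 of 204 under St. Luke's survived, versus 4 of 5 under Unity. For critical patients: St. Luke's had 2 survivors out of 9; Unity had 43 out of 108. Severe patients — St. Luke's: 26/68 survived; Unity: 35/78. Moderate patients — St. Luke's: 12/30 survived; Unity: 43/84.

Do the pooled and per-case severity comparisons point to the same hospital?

No

Mild: St. Luke's 125/204 = 61.3%, Unity 4/5 = 80.0% → Unity
Critical: St. Luke's 2/9 = 22.2%, Unity 43/108 = 39.8% → Unity
Severe: St. Luke's 26/68 = 38.2%, Unity 35/78 = 44.9% → Unity
Moderate: St. Luke's 12/30 = 40.0%, Unity 43/84 = 51.2% → Unity
Overall: St. Luke's 165/311 = 53.1%, Unity 125/275 = 45.5% → St. Luke's
Unity wins each case group but St. Luke's wins overall — the comparison reverses. Unity's patients skew toward critical, which has a lower base rate.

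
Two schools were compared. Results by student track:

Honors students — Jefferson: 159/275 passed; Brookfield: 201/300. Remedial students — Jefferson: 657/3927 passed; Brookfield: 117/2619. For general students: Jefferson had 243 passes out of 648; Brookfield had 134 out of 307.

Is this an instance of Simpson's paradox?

Honors: Jefferson 159/275 = 57.8%, Brookfield 201/300 = 67.0% → Brookfield
Remedial: Jefferson 657/3927 = 16.7%, Brookfield 117/2619 = 4.5% → Jefferson
General: Jefferson 243/648 = 37.5%, Brookfield 134/307 = 43.6% → Brookfield
Overall: Jefferson 1059/4850 = 21.8%, Brookfield 452/3226 = 14.0% → Jefferson
Neither sweeps: Jefferson wins 1 of 3 groups, Brookfield wins 2. Jefferson wins overall but not every group — no Simpson reversal.

No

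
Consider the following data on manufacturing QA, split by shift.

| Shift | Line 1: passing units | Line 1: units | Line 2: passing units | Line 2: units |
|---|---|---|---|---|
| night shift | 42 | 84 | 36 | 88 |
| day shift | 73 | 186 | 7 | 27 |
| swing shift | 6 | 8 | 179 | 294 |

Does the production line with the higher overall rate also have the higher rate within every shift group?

Night shift: Line 1 42/84 = 50.0%, Line 2 36/88 = 40.9% → Line 1
Day shift: Line 1 73/186 = 39.2%, Line 2 7/27 = 25.9% → Line 1
Swing shift: Line 1 6/8 = 75.0%, Line 2 179/294 = 60.9% → Line 1
Overall: Line 1 121/278 = 43.5%, Line 2 222/409 = 54.3% → Line 2
Line 1 wins each shift group but Line 2 wins overall — the comparison reverses. Line 1's units skew toward day shift, which has a lower base rate.

No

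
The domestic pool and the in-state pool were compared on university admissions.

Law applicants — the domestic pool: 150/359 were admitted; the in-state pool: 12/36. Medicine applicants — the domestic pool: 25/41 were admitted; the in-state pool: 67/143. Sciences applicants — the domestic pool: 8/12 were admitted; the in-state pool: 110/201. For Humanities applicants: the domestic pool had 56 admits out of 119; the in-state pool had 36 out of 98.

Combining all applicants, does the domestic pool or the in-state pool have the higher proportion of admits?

Law: the domestic pool 150/359 = 41.8%, the in-state pool 12/36 = 33.3% → the domestic pool
Medicine: the domestic pool 25/41 = 61.0%, the in-state pool 67/143 = 46.9% → the domestic pool
Sciences: the domestic pool 8/12 = 66.7%, the in-state pool 110/201 = 54.7% → the domestic pool
Humanities: the domestic pool 56/119 = 47.1%, the in-state pool 36/98 = 36.7% → the domestic pool
Overall: the domestic pool 239/531 = 45.0%, the in-state pool 225/478 = 47.1% → the in-state pool
(The domestic pool wins every department group but the in-state pool wins overall — the domestic pool's applicants skew toward the low-rate Law group.)

the in-state pool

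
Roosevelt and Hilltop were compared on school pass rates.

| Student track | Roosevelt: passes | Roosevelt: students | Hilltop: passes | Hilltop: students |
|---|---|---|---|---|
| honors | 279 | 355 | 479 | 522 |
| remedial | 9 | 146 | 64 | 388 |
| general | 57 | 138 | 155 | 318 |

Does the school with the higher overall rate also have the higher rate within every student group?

Honors: Roosevelt 279/355 = 78.6%, Hilltop 479/522 = 91.8% → Hilltop
Remedial: Roosevelt 9/146 = 6.2%, Hilltop 64/388 = 16.5% → Hilltop
General: Roosevelt 57/138 = 41.3%, Hilltop 155/318 = 48.7% → Hilltop
Overall: Roosevelt 345/639 = 54.0%, Hilltop 698/1228 = 56.8% → Hilltop
Hilltop wins overall and in every student group — no reversal.

Yes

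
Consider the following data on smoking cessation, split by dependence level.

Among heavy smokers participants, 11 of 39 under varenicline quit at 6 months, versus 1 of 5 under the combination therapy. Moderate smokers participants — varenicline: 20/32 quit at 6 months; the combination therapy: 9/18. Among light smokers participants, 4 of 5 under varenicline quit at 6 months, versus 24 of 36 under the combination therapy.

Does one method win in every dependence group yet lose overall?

Yes

Heavy smokers: varenicline 11/39 = 28.2%, the combination therapy 1/5 = 20.0% → varenicline
Moderate smokers: varenicline 20/32 = 62.5%, the combination therapy 9/18 = 50.0% → varenicline
Light smokers: varenicline 4/5 = 80.0%, the combination therapy 24/36 = 66.7% → varenicline
Overall: varenicline 35/76 = 46.1%, the combination therapy 34/59 = 57.6% → the combination therapy
Varenicline wins each dependence group but the combination therapy wins overall — the comparison reverses. Varenicline's participants skew toward heavy smokers, which has a lower base rate.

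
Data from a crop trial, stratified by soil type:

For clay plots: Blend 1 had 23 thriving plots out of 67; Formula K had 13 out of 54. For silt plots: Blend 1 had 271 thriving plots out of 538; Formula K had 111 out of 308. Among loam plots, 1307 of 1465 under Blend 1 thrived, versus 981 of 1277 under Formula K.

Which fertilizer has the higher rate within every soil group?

Blend 1

Clay: Blend 1 23/67 = 34.3%, Formula K 13/54 = 24.1% → Blend 1
Silt: Blend 1 271/538 = 50.4%, Formula K 111/308 = 36.0% → Blend 1
Loam: Blend 1 1307/1465 = 89.2%, Formula K 981/1277 = 76.8% → Blend 1
Blend 1 has the higher rate in all 3 groups.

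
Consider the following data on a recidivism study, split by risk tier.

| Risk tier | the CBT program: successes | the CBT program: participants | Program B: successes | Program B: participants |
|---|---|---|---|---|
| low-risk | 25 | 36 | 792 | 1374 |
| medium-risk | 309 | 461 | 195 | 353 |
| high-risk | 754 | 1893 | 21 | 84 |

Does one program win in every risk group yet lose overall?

Yes

Low-risk: the CBT program 25/36 = 69.4%, Program B 792/1374 = 57.6% → the CBT program
Medium-risk: the CBT program 309/461 = 67.0%, Program B 195/353 = 55.2% → the CBT program
High-risk: the CBT program 754/1893 = 39.8%, Program B 21/84 = 25.0% → the CBT program
Overall: the CBT program 1088/2390 = 45.5%, Program B 1008/1811 = 55.7% → Program B
The CBT program wins each risk group but Program B wins overall — the comparison reverses. The CBT program's participants skew toward high-risk, which has a lower base rate.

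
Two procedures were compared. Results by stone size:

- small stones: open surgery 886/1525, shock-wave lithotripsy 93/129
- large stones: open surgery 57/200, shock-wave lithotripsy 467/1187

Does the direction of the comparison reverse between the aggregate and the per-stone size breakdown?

Yes

Small stones: open surgery 886/1525 = 58.1%, shock-wave lithotripsy 93/129 = 72.1% → shock-wave lithotripsy
Large stones: open surgery 57/200 = 28.5%, shock-wave lithotripsy 467/1187 = 39.3% → shock-wave lithotripsy
Overall: open surgery 943/1725 = 54.7%, shock-wave lithotripsy 560/1316 = 42.6% → open surgery
Shock-wave lithotripsy wins each stone group but open surgery wins overall — the comparison reverses. Shock-wave lithotripsy's cases skew toward large stones, which has a lower base rate.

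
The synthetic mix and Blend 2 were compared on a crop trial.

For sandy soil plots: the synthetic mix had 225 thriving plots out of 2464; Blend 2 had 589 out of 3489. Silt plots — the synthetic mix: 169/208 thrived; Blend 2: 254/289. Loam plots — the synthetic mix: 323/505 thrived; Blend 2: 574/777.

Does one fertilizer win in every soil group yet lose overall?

Sandy soil: the synthetic mix 225/2464 = 9.1%, Blend 2 589/3489 = 16.9% → Blend 2
Silt: the synthetic mix 169/208 = 81.2%, Blend 2 254/289 = 87.9% → Blend 2
Loam: the synthetic mix 323/505 = 64.0%, Blend 2 574/777 = 73.9% → Blend 2
Overall: the synthetic mix 717/3177 = 22.6%, Blend 2 1417/4555 = 31.1% → Blend 2
Blend 2 wins overall and in every soil group — no reversal.

No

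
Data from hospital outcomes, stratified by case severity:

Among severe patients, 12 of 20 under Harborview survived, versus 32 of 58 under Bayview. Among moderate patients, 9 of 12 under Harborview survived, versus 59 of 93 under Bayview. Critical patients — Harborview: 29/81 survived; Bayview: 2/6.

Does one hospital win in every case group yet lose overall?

Yes

Severe: Harborview 12/20 = 60.0%, Bayview 32/58 = 55.2% → Harborview
Moderate: Harborview 9/12 = 75.0%, Bayview 59/93 = 63.4% → Harborview
Critical: Harborview 29/81 = 35.8%, Bayview 2/6 = 33.3% → Harborview
Overall: Harborview 50/113 = 44.2%, Bayview 93/157 = 59.2% → Bayview
Harborview wins each case group but Bayview wins overall — the comparison reverses. Harborview's patients skew toward critical, which has a lower base rate.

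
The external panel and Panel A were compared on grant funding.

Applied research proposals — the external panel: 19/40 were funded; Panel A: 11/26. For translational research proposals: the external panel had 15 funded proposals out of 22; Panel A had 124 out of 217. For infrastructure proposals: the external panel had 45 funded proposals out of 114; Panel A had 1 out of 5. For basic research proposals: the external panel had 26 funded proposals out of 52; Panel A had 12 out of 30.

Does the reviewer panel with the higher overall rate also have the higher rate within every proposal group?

Applied research: the external panel 19/40 = 47.5%, Panel A 11/26 = 42.3% → the external panel
Translational research: the external panel 15/22 = 68.2%, Panel A 124/217 = 57.1% → the external panel
Infrastructure: the external panel 45/114 = 39.5%, Panel A 1/5 = 20.0% → the external panel
Basic research: the external panel 26/52 = 50.0%, Panel A 12/30 = 40.0% → the external panel
Overall: the external panel 105/228 = 46.1%, Panel A 148/278 = 53.2% → Panel A
The external panel wins each proposal group but Panel A wins overall — the comparison reverses. The external panel's proposals skew toward infrastructure, which has a lower base rate.

No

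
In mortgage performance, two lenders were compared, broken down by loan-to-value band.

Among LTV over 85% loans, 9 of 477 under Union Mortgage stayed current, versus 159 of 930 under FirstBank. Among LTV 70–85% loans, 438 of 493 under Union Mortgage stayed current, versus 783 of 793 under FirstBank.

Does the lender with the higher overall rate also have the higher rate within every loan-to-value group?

LTV over 85%: Union Mortgage 9/477 = 1.9%, FirstBank 159/930 = 17.1% → FirstBank
LTV 70–85%: Union Mortgage 438/493 = 88.8%, FirstBank 783/793 = 98.7% → FirstBank
Overall: Union Mortgage 447/970 = 46.1%, FirstBank 942/1723 = 54.7% → FirstBank
FirstBank wins overall and in every loan-to-value group — no reversal.

Yes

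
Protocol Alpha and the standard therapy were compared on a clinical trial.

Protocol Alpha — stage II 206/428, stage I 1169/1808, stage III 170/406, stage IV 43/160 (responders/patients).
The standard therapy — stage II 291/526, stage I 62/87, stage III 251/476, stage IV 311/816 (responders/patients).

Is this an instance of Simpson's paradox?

Stage II: Protocol Alpha 206/428 = 48.1%, the standard therapy 291/526 = 55.3% → the standard therapy
Stage I: Protocol Alpha 1169/1808 = 64.7%, the standard therapy 62/87 = 71.3% → the standard therapy
Stage III: Protocol Alpha 170/406 = 41.9%, the standard therapy 251/476 = 52.7% → the standard therapy
Stage IV: Protocol Alpha 43/160 = 26.9%, the standard therapy 311/816 = 38.1% → the standard therapy
Overall: Protocol Alpha 1588/2802 = 56.7%, the standard therapy 915/1905 = 48.0% → Protocol Alpha
The standard therapy wins each disease group but Protocol Alpha wins overall — the comparison reverses. The standard therapy's patients skew toward stage IV, which has a lower base rate.

Yes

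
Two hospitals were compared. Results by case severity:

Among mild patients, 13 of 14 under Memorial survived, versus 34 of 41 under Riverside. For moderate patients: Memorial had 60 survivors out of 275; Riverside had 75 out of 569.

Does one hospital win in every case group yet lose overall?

No

Mild: Memorial 13/14 = 92.9%, Riverside 34/41 = 82.9% → Memorial
Moderate: Memorial 60/275 = 21.8%, Riverside 75/569 = 13.2% → Memorial
Overall: Memorial 73/289 = 25.3%, Riverside 109/610 = 17.9% → Memorial
Memorial wins overall and in every case group — no reversal.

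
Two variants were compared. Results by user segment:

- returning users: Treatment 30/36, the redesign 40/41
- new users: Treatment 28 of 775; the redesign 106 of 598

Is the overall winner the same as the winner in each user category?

Returning users: Treatment 30/36 = 83.3%, the redesign 40/41 = 97.6% → the redesign
New users: Treatment 28/775 = 3.6%, the redesign 106/598 = 17.7% → the redesign
Overall: Treatment 58/811 = 7.2%, the redesign 146/639 = 22.8% → the redesign
The redesign wins overall and in every user group — no reversal.

Yes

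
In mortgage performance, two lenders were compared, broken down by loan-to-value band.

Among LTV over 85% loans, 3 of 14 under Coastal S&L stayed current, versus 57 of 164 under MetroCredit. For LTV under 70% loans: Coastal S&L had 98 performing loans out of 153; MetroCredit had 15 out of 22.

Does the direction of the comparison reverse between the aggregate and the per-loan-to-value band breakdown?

Yes

LTV over 85%: Coastal S&L 3/14 = 21.4%, MetroCredit 57/164 = 34.8% → MetroCredit
LTV under 70%: Coastal S&L 98/153 = 64.1%, MetroCredit 15/22 = 68.2% → MetroCredit
Overall: Coastal S&L 101/167 = 60.5%, MetroCredit 72/186 = 38.7% → Coastal S&L
MetroCredit wins each loan-to-value group but Coastal S&L wins overall — the comparison reverses. MetroCredit's loans skew toward LTV over 85%, which has a lower base rate.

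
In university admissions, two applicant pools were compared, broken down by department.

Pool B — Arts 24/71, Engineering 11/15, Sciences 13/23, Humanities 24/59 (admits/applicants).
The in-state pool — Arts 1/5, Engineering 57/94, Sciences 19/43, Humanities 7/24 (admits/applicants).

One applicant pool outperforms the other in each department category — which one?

Pool B

Arts: Pool B 24/71 = 33.8%, the in-state pool 1/5 = 20.0% → Pool B
Engineering: Pool B 11/15 = 73.3%, the in-state pool 57/94 = 60.6% → Pool B
Sciences: Pool B 13/23 = 56.5%, the in-state pool 19/43 = 44.2% → Pool B
Humanities: Pool B 24/59 = 40.7%, the in-state pool 7/24 = 29.2% → Pool B
Pool B has the higher rate in all 4 groups.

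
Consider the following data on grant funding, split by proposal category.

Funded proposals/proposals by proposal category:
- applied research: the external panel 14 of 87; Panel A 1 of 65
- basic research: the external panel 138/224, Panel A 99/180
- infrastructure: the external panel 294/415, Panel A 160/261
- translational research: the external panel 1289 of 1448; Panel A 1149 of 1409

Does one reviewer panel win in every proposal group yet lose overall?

Applied research: the external panel 14/87 = 16.1%, Panel A 1/65 = 1.5% → the external panel
Basic research: the external panel 138/224 = 61.6%, Panel A 99/180 = 55.0% → the external panel
Infrastructure: the external panel 294/415 = 70.8%, Panel A 160/261 = 61.3% → the external panel
Translational research: the external panel 1289/1448 = 89.0%, Panel A 1149/1409 = 81.5% → the external panel
Overall: the external panel 1735/2174 = 79.8%, Panel A 1409/1915 = 73.6% → the external panel
The external panel wins overall and in every proposal group — no reversal.

No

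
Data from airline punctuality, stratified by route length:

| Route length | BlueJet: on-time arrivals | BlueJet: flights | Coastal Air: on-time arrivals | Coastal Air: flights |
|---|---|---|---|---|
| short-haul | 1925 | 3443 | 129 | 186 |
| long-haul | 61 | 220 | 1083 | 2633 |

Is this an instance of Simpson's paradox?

Yes

Short-haul: BlueJet 1925/3443 = 55.9%, Coastal Air 129/186 = 69.4% → Coastal Air
Long-haul: BlueJet 61/220 = 27.7%, Coastal Air 1083/2633 = 41.1% → Coastal Air
Overall: BlueJet 1986/3663 = 54.2%, Coastal Air 1212/2819 = 43.0% → BlueJet
Coastal Air wins each route group but BlueJet wins overall — the comparison reverses. Coastal Air's flights skew toward long-haul, which has a lower base rate.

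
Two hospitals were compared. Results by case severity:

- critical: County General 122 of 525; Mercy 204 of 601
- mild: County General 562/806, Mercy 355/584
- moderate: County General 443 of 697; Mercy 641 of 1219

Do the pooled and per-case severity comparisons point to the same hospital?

No

Critical: County General 122/525 = 23.2%, Mercy 204/601 = 33.9% → Mercy
Mild: County General 562/806 = 69.7%, Mercy 355/584 = 60.8% → County General
Moderate: County General 443/697 = 63.6%, Mercy 641/1219 = 52.6% → County General
Overall: County General 1127/2028 = 55.6%, Mercy 1200/2404 = 49.9% → County General
Neither sweeps: County General wins 2 of 3 groups, Mercy wins 1. County General wins overall but not every group — no Simpson reversal.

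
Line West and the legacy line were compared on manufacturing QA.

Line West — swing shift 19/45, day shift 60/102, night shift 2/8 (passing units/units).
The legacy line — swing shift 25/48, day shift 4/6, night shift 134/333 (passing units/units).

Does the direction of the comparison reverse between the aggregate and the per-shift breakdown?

Yes

Swing shift: Line West 19/45 = 42.2%, the legacy line 25/48 = 52.1% → the legacy line
Day shift: Line West 60/102 = 58.8%, the legacy line 4/6 = 66.7% → the legacy line
Night shift: Line West 2/8 = 25.0%, the legacy line 134/333 = 40.2% → the legacy line
Overall: Line West 81/155 = 52.3%, the legacy line 163/387 = 42.1% → Line West
The legacy line wins each shift group but Line West wins overall — the comparison reverses. The legacy line's units skew toward night shift, which has a lower base rate.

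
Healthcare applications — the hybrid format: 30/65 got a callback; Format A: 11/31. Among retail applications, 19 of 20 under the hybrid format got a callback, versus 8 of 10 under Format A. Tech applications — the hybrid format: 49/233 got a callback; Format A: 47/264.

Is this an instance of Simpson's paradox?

No

Healthcare: the hybrid format 30/65 = 46.2%, Format A 11/31 = 35.5% → the hybrid format
Retail: the hybrid format 19/20 = 95.0%, Format A 8/10 = 80.0% → the hybrid format
Tech: the hybrid format 49/233 = 21.0%, Format A 47/264 = 17.8% → the hybrid format
Overall: the hybrid format 98/318 = 30.8%, Format A 66/305 = 21.6% → the hybrid format
The hybrid format wins overall and in every industry group — no reversal.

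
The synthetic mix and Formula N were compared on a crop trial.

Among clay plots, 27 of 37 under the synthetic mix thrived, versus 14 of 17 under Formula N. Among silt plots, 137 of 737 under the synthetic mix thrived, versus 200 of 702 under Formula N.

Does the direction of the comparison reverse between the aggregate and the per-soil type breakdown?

Clay: the synthetic mix 27/37 = 73.0%, Formula N 14/17 = 82.4% → Formula N
Silt: the synthetic mix 137/737 = 18.6%, Formula N 200/702 = 28.5% → Formula N
Overall: the synthetic mix 164/774 = 21.2%, Formula N 214/719 = 29.8% → Formula N
Formula N wins overall and in every soil group — no reversal.

No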